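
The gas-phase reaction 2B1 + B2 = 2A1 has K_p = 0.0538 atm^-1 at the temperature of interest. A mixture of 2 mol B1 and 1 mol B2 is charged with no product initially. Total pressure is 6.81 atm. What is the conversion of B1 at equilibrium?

X = 0.241

Basis: 2 mol B1 initially; let X = conversion of B1. Extent ξ = X.
Mole table: n_B1 = 2 − 2X; n_B2 = 1 − X; n_A1 = 2X.
Total moles n_T = 3 − X.
With p_i = (n_i/n_T)P, K_p = p_A1^2 / (p_B1^2 p_B2).
This yields a degree-3 equation in X; solving on (0,1), X = 0.241.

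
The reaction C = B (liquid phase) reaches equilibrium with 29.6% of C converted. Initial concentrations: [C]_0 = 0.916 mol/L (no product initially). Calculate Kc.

Kc = 0.42

Let X = conversion of C.
Concentrations: [C] = 0.916 − 0.916X; [B] = 0.916X.
At X = 0.296: [C] = 0.645, [B] = 0.271.
Kc = [B] / ([C]) = 0.42.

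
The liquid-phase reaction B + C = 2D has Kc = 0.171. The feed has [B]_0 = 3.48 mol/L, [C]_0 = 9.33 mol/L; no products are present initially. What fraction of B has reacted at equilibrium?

Let X = conversion of B; extent ξ = 3.48·X mol/L.
Concentrations: [B] = 3.48 − 3.48X; [C] = 9.33 − 3.48X; [D] = 6.96X.
Kc = [D]^2 / ([B] [C]).
Setting equal to 0.171 and solving for X on (0,1) gives X = 0.273.

X = 0.273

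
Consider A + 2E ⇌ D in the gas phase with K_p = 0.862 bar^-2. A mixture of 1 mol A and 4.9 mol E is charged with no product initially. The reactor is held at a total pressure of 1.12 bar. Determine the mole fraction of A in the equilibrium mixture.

Basis: 1 mol A initially; let X = conversion of A. Extent ξ = X.
Mole table: n_A = 1 − X; n_E = 4.9 − 2X; n_D = X.
Total moles n_T = 5.9 − 2X.
Mole fractions y_i = n_i/n_T; K_p = p_D / (p_A p_E^2) with p_i = y_i·P.
Setting this equal to 0.862 bar^-2 and taking the physical root (0 < X < 1) gives X = 0.411.
Then n_A = 0.589, n_T = 5.08, so y_A = 0.116.

y_A = 0.116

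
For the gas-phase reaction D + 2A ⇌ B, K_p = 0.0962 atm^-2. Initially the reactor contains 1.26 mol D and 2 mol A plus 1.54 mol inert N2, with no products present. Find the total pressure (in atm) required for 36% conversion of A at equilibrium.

Let X = conversion of A (basis 2 mol A); extent of reaction ξ = X.
At extent ξ: n_D = 1.26 − X; n_A = 2 − 2X; n_B = X; n_I = 1.54 (inert).
Summing: n_T = 4.8 − 2X.
K_p = p_B / (p_D p_A^2) with p_i = (n_i/n_T)·P.
At X = 0.36: the mole-fraction product g(X) = Π y_i^ν_i = 4.064. Since K_p = g(X)·P^{-2}, P = (g/K_p)^(1/2) = (4.064/0.0962)^(1/2) = 6.5 atm.

P = 6.5 atm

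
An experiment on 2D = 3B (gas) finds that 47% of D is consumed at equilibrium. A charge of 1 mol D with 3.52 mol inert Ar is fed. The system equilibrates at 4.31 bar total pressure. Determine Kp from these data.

Kp = 1.13 bar

Take 1 mol D as basis and let X be its fractional conversion, so ξ = 0.5X.
At extent ξ: n_D = 1 − X; n_B = 1.5X; n_I = 3.52 (inert).
Total moles n_T = 4.52 + 0.5X.
At X = 0.47: n_D = 0.53, n_B = 0.705, n_T = 4.75.
p_i = (n_i/n_T)·P. Kp = p_B^3 / (p_D^2) = 1.13 bar.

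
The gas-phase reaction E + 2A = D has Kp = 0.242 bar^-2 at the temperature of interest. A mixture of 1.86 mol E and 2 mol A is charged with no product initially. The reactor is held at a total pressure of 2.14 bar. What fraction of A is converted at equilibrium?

Basis: 2 mol A initially; let X = conversion of A. Extent ξ = X.
Mole table: n_E = 1.86 − X; n_A = 2 − 2X; n_D = X.
Total moles n_T = 3.86 − 2X.
Mole fractions y_i = n_i/n_T; Kp = p_D / (p_E p_A^2) with p_i = y_i·P.
Substituting and setting equal to 0.242 bar^-2 gives a polynomial in X; the root in (0,1) is X = 0.311.

X = 0.311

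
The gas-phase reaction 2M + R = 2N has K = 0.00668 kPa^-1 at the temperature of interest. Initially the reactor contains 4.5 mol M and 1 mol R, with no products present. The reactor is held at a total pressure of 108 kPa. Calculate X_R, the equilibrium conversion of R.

X = 0.482

Let X = conversion of R (basis 1 mol R); extent of reaction ξ = X.
At extent ξ: n_M = 4.5 − 2X; n_R = 1 − X; n_N = 2X.
n_T = Σnᵢ = 5.5 − X.
y_i = n_i/n_T, p_i = y_i·P. K = p_N^2 / (p_M^2 p_R).
Setting this equal to 0.00668 kPa^-1 and taking the physical root (0 < X < 1) gives X = 0.482.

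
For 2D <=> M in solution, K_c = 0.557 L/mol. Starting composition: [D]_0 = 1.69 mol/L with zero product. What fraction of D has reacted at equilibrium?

Let X = conversion of D; extent ξ = 1.69X/2 mol/L.
Concentrations: [D] = 1.69 − 1.69X; [M] = 0.845X.
K_c = [M] / ([D]^2).
Solving K_c = 0.557 for X ∈ (0,1): X = 0.490.

X = 0.490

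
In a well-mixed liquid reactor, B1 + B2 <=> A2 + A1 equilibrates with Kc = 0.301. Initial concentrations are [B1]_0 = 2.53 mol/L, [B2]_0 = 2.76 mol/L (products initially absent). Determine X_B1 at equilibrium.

Let X = conversion of B1; extent ξ = 2.53·X mol/L.
Concentrations: [B1] = 2.53 − 2.53X; [B2] = 2.76 − 2.53X; [A2] = 2.53X; [A1] = 2.53X.
Kc = [A2] [A1] / ([B1] [B2]).
Solving Kc = 0.301 for X ∈ (0,1): X = 0.370.

X = 0.370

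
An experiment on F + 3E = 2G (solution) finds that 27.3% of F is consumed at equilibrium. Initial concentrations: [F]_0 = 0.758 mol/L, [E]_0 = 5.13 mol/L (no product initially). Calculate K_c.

K_c = 0.00339 (mol/L)^-2

Let X = conversion of F.
Concentrations: [F] = 0.758 − 0.758X; [E] = 5.13 − 2.27X; [G] = 1.52X.
At X = 0.273: [F] = 0.551, [E] = 4.51, [G] = 0.414.
K_c = [G]^2 / ([F] [E]^3) = 0.00339 (mol/L)^-2.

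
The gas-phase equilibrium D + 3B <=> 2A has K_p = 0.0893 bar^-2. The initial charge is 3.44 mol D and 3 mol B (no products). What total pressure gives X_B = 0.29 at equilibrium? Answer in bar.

P = 2.06 bar

Basis: 3 mol B initially; let X = conversion of B. Extent ξ = X.
Species balance: n_D = 3.44 − X; n_B = 3 − 3X; n_A = 2X.
Summing: n_T = 6.44 − 2X.
K_p = p_A^2 / (p_D p_B^3) with p_i = (n_i/n_T)·P.
At X = 0.29: the mole-fraction product g(X) = Π y_i^ν_i = 0.3795. Since K_p = g(X)·P^{-2}, P = (g/K_p)^(1/2) = (0.3795/0.0893)^(1/2) = 2.06 bar.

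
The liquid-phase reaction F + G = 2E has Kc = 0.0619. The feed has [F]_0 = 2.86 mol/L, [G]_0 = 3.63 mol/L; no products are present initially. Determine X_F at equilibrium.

X = 0.125

Let X = conversion of F; extent ξ = 2.86·X mol/L.
Concentrations: [F] = 2.86 − 2.86X; [G] = 3.63 − 2.86X; [E] = 5.72X.
Kc = [E]^2 / ([F] [G]).
Setting equal to 0.0619 and solving for X on (0,1) gives X = 0.125.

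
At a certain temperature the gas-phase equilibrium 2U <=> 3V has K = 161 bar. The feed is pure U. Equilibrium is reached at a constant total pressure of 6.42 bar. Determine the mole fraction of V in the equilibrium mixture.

y_V = 0.845

Take 1 mol U as basis and let X be its fractional conversion, so ξ = 0.5X.
Species balance: n_U = 1 − X; n_V = 1.5X.
Total moles n_T = 1 + 0.5X.
With p_i = (n_i/n_T)P, K = p_V^3 / (p_U^2).
Equating to 161 bar and solving on 0 < X < 1: X = 0.784.
Then n_V = 1.18, n_T = 1.39, so y_V = 0.845.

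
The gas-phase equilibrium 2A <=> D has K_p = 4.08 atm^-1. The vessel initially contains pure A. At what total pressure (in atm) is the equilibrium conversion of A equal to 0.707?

Basis: 1 mol A initially; let X = conversion of A. Extent ξ = 0.5X.
Species balance: n_A = 1 − X; n_D = 0.5X.
Total moles n_T = 1 − 0.5X.
K_p = p_D / (p_A^2) with p_i = (n_i/n_T)·P.
At X = 0.707: the mole-fraction product g(X) = Π y_i^ν_i = 2.662. Since K_p = g(X)·P^{-1}, P = (g/K_p)^(1/1) = (2.662/4.08)^(1/1) = 0.652 atm.

P = 0.652 atm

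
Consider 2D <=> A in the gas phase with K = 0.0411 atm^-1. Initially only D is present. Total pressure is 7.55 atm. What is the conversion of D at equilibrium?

X = 0.332

Take 1 mol D as basis and let X be its fractional conversion, so ξ = 0.5X.
Moles: n_D = 1 − X; n_A = 0.5X.
Summing: n_T = 1 − 0.5X.
With p_i = (n_i/n_T)P, K = p_A / (p_D^2).
Equating to 0.0411 atm^-1 and solving on 0 < X < 1: X = 0.332.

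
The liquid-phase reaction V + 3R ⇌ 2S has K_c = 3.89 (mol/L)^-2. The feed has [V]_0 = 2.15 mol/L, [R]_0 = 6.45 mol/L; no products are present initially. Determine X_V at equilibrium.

Let X = conversion of V; extent ξ = 2.15·X mol/L.
Concentrations: [V] = 2.15 − 2.15X; [R] = 6.45 − 6.45X; [S] = 4.3X.
K_c = [S]^2 / ([V] [R]^3).
Equating to 3.89 (mol/L)^-2: the physical root is X = 0.741.

X = 0.741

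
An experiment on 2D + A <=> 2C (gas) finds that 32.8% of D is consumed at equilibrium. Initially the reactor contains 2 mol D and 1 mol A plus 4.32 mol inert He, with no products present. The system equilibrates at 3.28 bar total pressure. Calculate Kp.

Let X = conversion of D (basis 2 mol D); extent of reaction ξ = X.
Species balance: n_D = 2 − 2X; n_A = 1 − X; n_C = 2X; n_I = 4.32 (inert).
n_T = Σnᵢ = 7.32 − X.
At X = 0.328: n_D = 1.34, n_A = 0.672, n_C = 0.656, n_T = 6.99.
p_i = (n_i/n_T)·P. Kp = p_C^2 / (p_D^2 p_A) = 0.756 bar^-1.

Kp = 0.756 bar^-1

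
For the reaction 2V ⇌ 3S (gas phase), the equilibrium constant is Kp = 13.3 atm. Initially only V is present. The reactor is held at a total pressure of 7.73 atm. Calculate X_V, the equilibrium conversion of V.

Basis: 1 mol V initially; let X = conversion of V. Extent ξ = 0.5X.
Species balance: n_V = 1 − X; n_S = 1.5X.
Total moles n_T = 1 + 0.5X.
y_i = n_i/n_T, p_i = y_i·P. Kp = p_S^3 / (p_V^2).
Setting this equal to 13.3 atm and taking the physical root (0 < X < 1) gives X = 0.525.

X = 0.525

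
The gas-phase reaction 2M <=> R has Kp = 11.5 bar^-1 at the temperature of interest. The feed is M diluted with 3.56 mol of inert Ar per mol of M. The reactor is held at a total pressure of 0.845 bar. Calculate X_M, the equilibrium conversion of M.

X = 0.629

Take 1 mol M as basis and let X be its fractional conversion, so ξ = 0.5X.
Moles: n_M = 1 − X; n_R = 0.5X; n_I = 3.56 (inert).
Total moles n_T = 4.56 − 0.5X.
With p_i = (n_i/n_T)P, Kp = p_R / (p_M^2).
Equating to 11.5 bar^-1 and solving on 0 < X < 1: X = 0.629.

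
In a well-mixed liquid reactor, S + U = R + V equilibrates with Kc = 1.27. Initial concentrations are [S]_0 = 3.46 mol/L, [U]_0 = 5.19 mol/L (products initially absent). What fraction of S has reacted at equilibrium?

X = 0.634

Let X = conversion of S; extent ξ = 3.46·X mol/L.
Concentrations: [S] = 3.46 − 3.46X; [U] = 5.19 − 3.46X; [R] = 3.46X; [V] = 3.46X.
Kc = [R] [V] / ([S] [U]).
Solving Kc = 1.27 for X ∈ (0,1): X = 0.634.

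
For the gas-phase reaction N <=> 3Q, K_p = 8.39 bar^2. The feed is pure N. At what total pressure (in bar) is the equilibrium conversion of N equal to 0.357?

Let X = conversion of N (basis 1 mol N); extent of reaction ξ = X.
Moles: n_N = 1 − X; n_Q = 3X.
Summing: n_T = 1 + 2X.
K_p = p_Q^3 / (p_N) with p_i = (n_i/n_T)·P.
At X = 0.357: the mole-fraction product g(X) = Π y_i^ν_i = 0.6503. Since K_p = g(X)·P^{2}, P = (K_p/g)^(1/2) = (8.39/0.6503)^(1/2) = 3.59 bar.

P = 3.59 bar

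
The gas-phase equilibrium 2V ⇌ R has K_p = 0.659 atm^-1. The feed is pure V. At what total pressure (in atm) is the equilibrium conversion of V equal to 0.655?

P = 2.81 atm

Take 1 mol V as basis and let X be its fractional conversion, so ξ = 0.5X.
At extent ξ: n_V = 1 − X; n_R = 0.5X.
n_T = Σnᵢ = 1 − 0.5X.
K_p = p_R / (p_V^2) with p_i = (n_i/n_T)·P.
At X = 0.655: the mole-fraction product g(X) = Π y_i^ν_i = 1.85. Since K_p = g(X)·P^{-1}, P = (g/K_p)^(1/1) = (1.85/0.659)^(1/1) = 2.81 atm.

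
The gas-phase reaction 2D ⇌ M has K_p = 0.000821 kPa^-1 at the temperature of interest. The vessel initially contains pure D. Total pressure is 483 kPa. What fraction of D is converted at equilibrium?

X = 0.378

Let X = conversion of D (basis 1 mol D); extent of reaction ξ = 0.5X.
Species balance: n_D = 1 − X; n_M = 0.5X.
Total moles n_T = 1 − 0.5X.
Mole fractions y_i = n_i/n_T; K_p = p_M / (p_D^2) with p_i = y_i·P.
Equating to 0.000821 kPa^-1 and solving on 0 < X < 1: X = 0.378.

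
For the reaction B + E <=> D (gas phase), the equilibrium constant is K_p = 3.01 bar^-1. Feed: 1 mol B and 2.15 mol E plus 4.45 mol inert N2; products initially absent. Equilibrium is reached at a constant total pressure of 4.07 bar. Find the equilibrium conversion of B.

X = 0.718

Basis: 1 mol B initially; let X = conversion of B. Extent ξ = X.
Species balance: n_B = 1 − X; n_E = 2.15 − X; n_D = X; n_I = 4.45 (inert).
n_T = Σnᵢ = 7.6 − X.
Mole fractions y_i = n_i/n_T; K_p = p_D / (p_B p_E) with p_i = y_i·P.
Substituting and setting equal to 3.01 bar^-1 gives a polynomial in X; the root in (0,1) is X = 0.718.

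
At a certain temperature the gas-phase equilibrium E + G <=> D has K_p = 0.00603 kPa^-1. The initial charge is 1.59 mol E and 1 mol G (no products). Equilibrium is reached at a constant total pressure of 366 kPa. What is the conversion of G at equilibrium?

X = 0.532

Basis: 1 mol G initially; let X = conversion of G. Extent ξ = X.
Species balance: n_E = 1.59 − X; n_G = 1 − X; n_D = X.
n_T = Σnᵢ = 2.59 − X.
y_i = n_i/n_T, p_i = y_i·P. K_p = p_D / (p_E p_G).
Substituting and setting equal to 0.00603 kPa^-1 gives a polynomial in X; the root in (0,1) is X = 0.532.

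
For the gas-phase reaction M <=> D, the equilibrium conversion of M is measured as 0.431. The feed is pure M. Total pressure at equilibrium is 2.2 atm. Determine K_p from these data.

K_p = 0.757

Take 1 mol M as basis and let X be its fractional conversion, so ξ = X.
Species balance: n_M = 1 − X; n_D = X.
n_T stays at 1 (no change in mole number).
At X = 0.431: n_M = 0.569, n_D = 0.431, n_T = 1.
p_i = (n_i/n_T)·P. K_p = p_D / (p_M) = 0.757.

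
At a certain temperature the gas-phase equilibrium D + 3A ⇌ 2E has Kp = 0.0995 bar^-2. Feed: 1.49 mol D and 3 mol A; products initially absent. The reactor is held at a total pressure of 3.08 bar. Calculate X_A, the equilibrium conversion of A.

Basis: 3 mol A initially; let X = conversion of A. Extent ξ = X.
At extent ξ: n_D = 1.49 − X; n_A = 3 − 3X; n_E = 2X.
n_T = Σnᵢ = 4.49 − 2X.
y_i = n_i/n_T, p_i = y_i·P. Kp = p_E^2 / (p_D p_A^3).
Setting this equal to 0.0995 bar^-2 and taking the physical root (0 < X < 1) gives X = 0.362.

X = 0.362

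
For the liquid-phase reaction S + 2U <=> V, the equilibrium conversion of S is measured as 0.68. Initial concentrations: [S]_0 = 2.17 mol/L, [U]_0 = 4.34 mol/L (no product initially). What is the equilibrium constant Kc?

Let X = conversion of S.
Concentrations: [S] = 2.17 − 2.17X; [U] = 4.34 − 4.34X; [V] = 2.17X.
At X = 0.68: [S] = 0.694, [U] = 1.39, [V] = 1.48.
Kc = [V] / ([S] [U]^2) = 1.1 (mol/L)^-2.

Kc = 1.1 (mol/L)^-2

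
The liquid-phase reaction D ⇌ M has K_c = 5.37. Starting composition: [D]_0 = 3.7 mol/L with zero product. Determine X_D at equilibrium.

Let X = conversion of D; extent ξ = 3.7·X mol/L.
Concentrations: [D] = 3.7 − 3.7X; [M] = 3.7X.
K_c = [M] / ([D]).
Solving K_c = 5.37 for X ∈ (0,1): X = 0.843.

X = 0.843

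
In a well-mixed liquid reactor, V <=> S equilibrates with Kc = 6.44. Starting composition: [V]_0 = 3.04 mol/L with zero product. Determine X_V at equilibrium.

X = 0.866

Let X = conversion of V; extent ξ = 3.04·X mol/L.
Concentrations: [V] = 3.04 − 3.04X; [S] = 3.04X.
Kc = [S] / ([V]).
This equals 6.44 at X = 0.866 (the root in 0 < X < 1).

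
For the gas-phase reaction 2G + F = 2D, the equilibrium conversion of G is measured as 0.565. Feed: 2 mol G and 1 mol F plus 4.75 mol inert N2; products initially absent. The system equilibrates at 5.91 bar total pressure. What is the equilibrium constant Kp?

Take 2 mol G as basis and let X be its fractional conversion, so ξ = X.
At extent ξ: n_G = 2 − 2X; n_F = 1 − X; n_D = 2X; n_I = 4.75 (inert).
Summing: n_T = 7.75 − X.
At X = 0.565: n_G = 0.87, n_F = 0.435, n_D = 1.13, n_T = 7.19.
p_i = (n_i/n_T)·P. Kp = p_D^2 / (p_G^2 p_F) = 4.71 bar^-1.

Kp = 4.71 bar^-1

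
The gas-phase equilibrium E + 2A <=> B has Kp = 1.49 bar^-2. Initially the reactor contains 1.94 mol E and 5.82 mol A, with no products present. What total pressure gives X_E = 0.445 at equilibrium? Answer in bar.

Let X = conversion of E (basis 1.94 mol E); extent of reaction ξ = 1.94X.
Species balance: n_E = 1.94 − 1.94X; n_A = 5.82 − 3.88X; n_B = 1.94X.
n_T = Σnᵢ = 7.76 − 3.88X.
Kp = p_B / (p_E p_A^2) with p_i = (n_i/n_T)·P.
At X = 0.445: the mole-fraction product g(X) = Π y_i^ν_i = 1.742. Since Kp = g(X)·P^{-2}, P = (g/Kp)^(1/2) = (1.742/1.49)^(1/2) = 1.08 bar.

P = 1.08 bar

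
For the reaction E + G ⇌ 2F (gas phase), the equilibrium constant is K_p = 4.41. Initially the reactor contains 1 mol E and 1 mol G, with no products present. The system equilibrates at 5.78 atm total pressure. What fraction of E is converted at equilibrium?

X = 0.512

Basis: 1 mol E initially; let X = conversion of E. Extent ξ = X.
Species balance: n_E = 1 − X; n_G = 1 − X; n_F = 2X.
n_T stays at 2 (no change in mole number).
y_i = n_i/n_T, p_i = y_i·P. K_p = p_F^2 / (p_E p_G).
Equating to 4.41 and solving on 0 < X < 1: X = 0.512.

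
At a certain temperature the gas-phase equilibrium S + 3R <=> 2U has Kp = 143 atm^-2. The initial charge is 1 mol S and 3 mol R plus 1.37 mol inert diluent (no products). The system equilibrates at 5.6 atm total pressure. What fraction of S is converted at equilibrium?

Take 1 mol S as basis and let X be its fractional conversion, so ξ = X.
Mole table: n_S = 1 − X; n_R = 3 − 3X; n_U = 2X; n_I = 1.37 (inert).
n_T = Σnᵢ = 5.37 − 2X.
With p_i = (n_i/n_T)P, Kp = p_U^2 / (p_S p_R^3).
Equating to 143 atm^-2 and solving on 0 < X < 1: X = 0.865.

X = 0.865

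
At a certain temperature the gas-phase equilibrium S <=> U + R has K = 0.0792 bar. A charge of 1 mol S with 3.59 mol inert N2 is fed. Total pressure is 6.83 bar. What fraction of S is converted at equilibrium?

X = 0.210

Let X = conversion of S (basis 1 mol S); extent of reaction ξ = X.
Mole table: n_S = 1 − X; n_U = X; n_R = X; n_I = 3.59 (inert).
Summing: n_T = 4.59 + X.
y_i = n_i/n_T, p_i = y_i·P. K = p_U p_R / (p_S).
Equating to 0.0792 bar and solving on 0 < X < 1: X = 0.210.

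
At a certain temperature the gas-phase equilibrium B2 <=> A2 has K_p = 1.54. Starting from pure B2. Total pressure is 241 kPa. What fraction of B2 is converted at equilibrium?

X = 0.606

Take 1 mol B2 as basis and let X be its fractional conversion, so ξ = X.
Species balance: n_B2 = 1 − X; n_A2 = X.
Since Δν = 0, n_T = 1 throughout.
y_i = n_i/n_T, p_i = y_i·P. K_p = p_A2 / (p_B2).
Equating to 1.54 and solving on 0 < X < 1: X = 0.606.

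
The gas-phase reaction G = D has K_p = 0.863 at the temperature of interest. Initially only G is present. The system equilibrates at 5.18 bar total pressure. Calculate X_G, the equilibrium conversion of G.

Basis: 1 mol G initially; let X = conversion of G. Extent ξ = X.
Mole table: n_G = 1 − X; n_D = X.
Total moles n_T = 1 (Δν = 0, constant).
Mole fractions y_i = n_i/n_T; K_p = p_D / (p_G) with p_i = y_i·P.
Setting this equal to 0.863 and taking the physical root (0 < X < 1) gives X = 0.463.

X = 0.463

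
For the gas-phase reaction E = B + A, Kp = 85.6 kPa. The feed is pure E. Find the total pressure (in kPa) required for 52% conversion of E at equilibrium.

Let X = conversion of E (basis 1 mol E); extent of reaction ξ = X.
Moles: n_E = 1 − X; n_B = X; n_A = X.
Summing: n_T = 1 + X.
Kp = p_B p_A / (p_E) with p_i = (n_i/n_T)·P.
At X = 0.52: the mole-fraction product g(X) = Π y_i^ν_i = 0.3706. Since Kp = g(X)·P^{1}, P = (Kp/g)^(1/1) = (85.6/0.3706)^(1/1) = 231 kPa.

P = 231 kPa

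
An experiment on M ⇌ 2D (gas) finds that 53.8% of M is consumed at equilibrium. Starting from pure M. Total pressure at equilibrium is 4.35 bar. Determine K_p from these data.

Take 1 mol M as basis and let X be its fractional conversion, so ξ = X.
Moles: n_M = 1 − X; n_D = 2X.
n_T = Σnᵢ = 1 + X.
At X = 0.538: n_M = 0.462, n_D = 1.08, n_T = 1.54.
p_i = (n_i/n_T)·P. K_p = p_D^2 / (p_M) = 7.09 bar.

K_p = 7.09 bar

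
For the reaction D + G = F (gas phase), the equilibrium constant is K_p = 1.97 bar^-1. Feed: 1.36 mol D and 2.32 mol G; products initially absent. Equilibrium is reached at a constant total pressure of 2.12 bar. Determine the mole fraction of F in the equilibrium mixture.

y_F = 0.335

Let X = conversion of D (basis 1.36 mol D); extent of reaction ξ = 1.36X.
Mole table: n_D = 1.36 − 1.36X; n_G = 2.32 − 1.36X; n_F = 1.36X.
Total moles n_T = 3.68 − 1.36X.
y_i = n_i/n_T, p_i = y_i·P. K_p = p_F / (p_D p_G).
Setting this equal to 1.97 bar^-1 and taking the physical root (0 < X < 1) gives X = 0.679.
Then n_F = 0.924, n_T = 2.76, so y_F = 0.335.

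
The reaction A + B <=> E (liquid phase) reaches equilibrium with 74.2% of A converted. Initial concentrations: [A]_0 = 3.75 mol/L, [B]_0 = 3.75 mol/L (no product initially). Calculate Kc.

Kc = 2.97 L/mol

Let X = conversion of A.
Concentrations: [A] = 3.75 − 3.75X; [B] = 3.75 − 3.75X; [E] = 3.75X.
At X = 0.742: [A] = 0.968, [B] = 0.968, [E] = 2.78.
Kc = [E] / ([A] [B]) = 2.97 L/mol.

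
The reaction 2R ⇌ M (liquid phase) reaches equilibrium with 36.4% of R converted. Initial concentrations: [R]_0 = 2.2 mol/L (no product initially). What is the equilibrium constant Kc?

Let X = conversion of R.
Concentrations: [R] = 2.2 − 2.2X; [M] = 1.1X.
At X = 0.364: [R] = 1.4, [M] = 0.4.
Kc = [M] / ([R]^2) = 0.205 L/mol.

Kc = 0.205 L/mol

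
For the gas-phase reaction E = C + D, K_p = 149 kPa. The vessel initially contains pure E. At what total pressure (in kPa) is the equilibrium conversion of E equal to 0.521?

Take 1 mol E as basis and let X be its fractional conversion, so ξ = X.
At extent ξ: n_E = 1 − X; n_C = X; n_D = X.
Summing: n_T = 1 + X.
K_p = p_C p_D / (p_E) with p_i = (n_i/n_T)·P.
At X = 0.521: the mole-fraction product g(X) = Π y_i^ν_i = 0.3726. Since K_p = g(X)·P^{1}, P = (K_p/g)^(1/1) = (149/0.3726)^(1/1) = 400 kPa.

P = 400 kPa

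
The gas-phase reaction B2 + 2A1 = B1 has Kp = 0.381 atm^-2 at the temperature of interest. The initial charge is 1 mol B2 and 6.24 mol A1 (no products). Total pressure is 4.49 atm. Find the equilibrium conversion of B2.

Take 1 mol B2 as basis and let X be its fractional conversion, so ξ = X.
Moles: n_B2 = 1 − X; n_A1 = 6.24 − 2X; n_B1 = X.
n_T = Σnᵢ = 7.24 − 2X.
y_i = n_i/n_T, p_i = y_i·P. Kp = p_B1 / (p_B2 p_A1^2).
Setting this equal to 0.381 atm^-2 and taking the physical root (0 < X < 1) gives X = 0.838.

X = 0.838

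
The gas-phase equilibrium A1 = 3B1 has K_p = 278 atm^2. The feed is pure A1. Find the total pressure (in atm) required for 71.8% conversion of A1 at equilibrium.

Let X = conversion of A1 (basis 1 mol A1); extent of reaction ξ = X.
Moles: n_A1 = 1 − X; n_B1 = 3X.
n_T = Σnᵢ = 1 + 2X.
K_p = p_B1^3 / (p_A1) with p_i = (n_i/n_T)·P.
At X = 0.718: the mole-fraction product g(X) = Π y_i^ν_i = 5.972. Since K_p = g(X)·P^{2}, P = (K_p/g)^(1/2) = (278/5.972)^(1/2) = 6.82 atm.

P = 6.82 atm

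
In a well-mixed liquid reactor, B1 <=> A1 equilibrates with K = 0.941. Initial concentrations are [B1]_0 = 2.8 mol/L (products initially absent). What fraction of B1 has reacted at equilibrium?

X = 0.485

Let X = conversion of B1; extent ξ = 2.8·X mol/L.
Concentrations: [B1] = 2.8 − 2.8X; [A1] = 2.8X.
K = [A1] / ([B1]).
Setting equal to 0.941 and solving for X on (0,1) gives X = 0.485.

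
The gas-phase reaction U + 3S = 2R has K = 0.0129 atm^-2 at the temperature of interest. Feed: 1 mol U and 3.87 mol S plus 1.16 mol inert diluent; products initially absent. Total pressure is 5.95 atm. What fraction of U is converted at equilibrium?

Take 1 mol U as basis and let X be its fractional conversion, so ξ = X.
Species balance: n_U = 1 − X; n_S = 3.87 − 3X; n_R = 2X; n_I = 1.16 (inert).
n_T = Σnᵢ = 6.03 − 2X.
With p_i = (n_i/n_T)P, K = p_R^2 / (p_U p_S^3).
Equating to 0.0129 atm^-2 and solving on 0 < X < 1: X = 0.278.

X = 0.278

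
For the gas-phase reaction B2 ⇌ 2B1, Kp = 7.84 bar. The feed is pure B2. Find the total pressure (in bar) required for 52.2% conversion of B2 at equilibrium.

P = 5.23 bar

Take 1 mol B2 as basis and let X be its fractional conversion, so ξ = X.
At extent ξ: n_B2 = 1 − X; n_B1 = 2X.
n_T = Σnᵢ = 1 + X.
Kp = p_B1^2 / (p_B2) with p_i = (n_i/n_T)·P.
At X = 0.522: the mole-fraction product g(X) = Π y_i^ν_i = 1.498. Since Kp = g(X)·P^{1}, P = (Kp/g)^(1/1) = (7.84/1.498)^(1/1) = 5.23 bar.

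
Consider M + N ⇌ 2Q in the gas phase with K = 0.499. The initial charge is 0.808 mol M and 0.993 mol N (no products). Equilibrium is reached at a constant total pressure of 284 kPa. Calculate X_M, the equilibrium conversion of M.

Let X = conversion of M (basis 0.808 mol M); extent of reaction ξ = 0.808X.
Species balance: n_M = 0.808 − 0.808X; n_N = 0.993 − 0.808X; n_Q = 1.62X.
Since Δν = 0, n_T = 1.8 throughout.
Mole fractions y_i = n_i/n_T; K = p_Q^2 / (p_M p_N) with p_i = y_i·P.
Equating to 0.499 and solving on 0 < X < 1: X = 0.289.

X = 0.289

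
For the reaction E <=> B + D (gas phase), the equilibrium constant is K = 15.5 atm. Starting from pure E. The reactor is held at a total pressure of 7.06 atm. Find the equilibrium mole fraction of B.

y_B = 0.453

Let X = conversion of E (basis 1 mol E); extent of reaction ξ = X.
At extent ξ: n_E = 1 − X; n_B = X; n_D = X.
n_T = Σnᵢ = 1 + X.
With p_i = (n_i/n_T)P, K = p_B p_D / (p_E).
Substituting and setting equal to 15.5 atm gives a polynomial in X; the root in (0,1) is X = 0.829.
Then n_B = 0.829, n_T = 1.83, so y_B = 0.453.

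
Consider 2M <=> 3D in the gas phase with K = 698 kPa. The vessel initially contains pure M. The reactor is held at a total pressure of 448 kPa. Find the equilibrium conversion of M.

Let X = conversion of M (basis 1 mol M); extent of reaction ξ = 0.5X.
Species balance: n_M = 1 − X; n_D = 1.5X.
Summing: n_T = 1 + 0.5X.
Mole fractions y_i = n_i/n_T; K = p_D^3 / (p_M^2) with p_i = y_i·P.
Substituting and setting equal to 698 kPa gives a polynomial in X; the root in (0,1) is X = 0.515.

X = 0.515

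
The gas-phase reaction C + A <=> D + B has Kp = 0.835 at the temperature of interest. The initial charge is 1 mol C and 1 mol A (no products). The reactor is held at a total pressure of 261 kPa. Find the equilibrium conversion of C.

Let X = conversion of C (basis 1 mol C); extent of reaction ξ = X.
At extent ξ: n_C = 1 − X; n_A = 1 − X; n_D = X; n_B = X.
Since Δν = 0, n_T = 2 throughout.
y_i = n_i/n_T, p_i = y_i·P. Kp = p_D p_B / (p_C p_A).
Setting this equal to 0.835 and taking the physical root (0 < X < 1) gives X = 0.477.

X = 0.477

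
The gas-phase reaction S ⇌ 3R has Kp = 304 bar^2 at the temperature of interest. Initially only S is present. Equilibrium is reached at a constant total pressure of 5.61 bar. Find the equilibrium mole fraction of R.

y_R = 0.920

Let X = conversion of S (basis 1 mol S); extent of reaction ξ = X.
Moles: n_S = 1 − X; n_R = 3X.
Summing: n_T = 1 + 2X.
Mole fractions y_i = n_i/n_T; Kp = p_R^3 / (p_S) with p_i = y_i·P.
Setting this equal to 304 bar^2 and taking the physical root (0 < X < 1) gives X = 0.792.
Then n_R = 2.38, n_T = 2.58, so y_R = 0.920.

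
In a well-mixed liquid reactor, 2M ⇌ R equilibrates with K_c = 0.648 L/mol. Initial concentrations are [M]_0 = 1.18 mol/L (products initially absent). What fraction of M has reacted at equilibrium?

Let X = conversion of M; extent ξ = 1.18X/2 mol/L.
Concentrations: [M] = 1.18 − 1.18X; [R] = 0.59X.
K_c = [R] / ([M]^2).
Setting equal to 0.648 and solving for X on (0,1) gives X = 0.455.

X = 0.455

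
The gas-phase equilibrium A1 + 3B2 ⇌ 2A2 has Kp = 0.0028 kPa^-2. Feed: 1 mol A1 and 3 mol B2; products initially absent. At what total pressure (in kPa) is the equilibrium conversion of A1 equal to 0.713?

P = 162 kPa

Let X = conversion of A1 (basis 1 mol A1); extent of reaction ξ = X.
Moles: n_A1 = 1 − X; n_B2 = 3 − 3X; n_A2 = 2X.
Summing: n_T = 4 − 2X.
Kp = p_A2^2 / (p_A1 p_B2^3) with p_i = (n_i/n_T)·P.
At X = 0.713: the mole-fraction product g(X) = Π y_i^ν_i = 73.55. Since Kp = g(X)·P^{-2}, P = (g/Kp)^(1/2) = (73.55/0.0028)^(1/2) = 162 kPa.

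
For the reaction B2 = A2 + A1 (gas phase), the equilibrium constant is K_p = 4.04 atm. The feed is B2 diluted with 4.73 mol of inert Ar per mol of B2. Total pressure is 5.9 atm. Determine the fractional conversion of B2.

Basis: 1 mol B2 initially; let X = conversion of B2. Extent ξ = X.
Mole table: n_B2 = 1 − X; n_A2 = X; n_A1 = X; n_I = 4.73 (inert).
Total moles n_T = 5.73 + X.
Mole fractions y_i = n_i/n_T; K_p = p_A2 p_A1 / (p_B2) with p_i = y_i·P.
This yields a degree-2 equation in X; solving on (0,1), X = 0.842.

X = 0.842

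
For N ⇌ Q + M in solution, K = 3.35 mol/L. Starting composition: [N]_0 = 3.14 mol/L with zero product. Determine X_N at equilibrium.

Let X = conversion of N; extent ξ = 3.14·X mol/L.
Concentrations: [N] = 3.14 − 3.14X; [Q] = 3.14X; [M] = 3.14X.
K = [Q] [M] / ([N]).
Setting equal to 3.35 and solving for X on (0,1) gives X = 0.629.

X = 0.629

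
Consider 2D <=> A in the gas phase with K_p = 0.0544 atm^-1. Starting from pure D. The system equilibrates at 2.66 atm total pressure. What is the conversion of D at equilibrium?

X = 0.204

Basis: 1 mol D initially; let X = conversion of D. Extent ξ = 0.5X.
Species balance: n_D = 1 − X; n_A = 0.5X.
Total moles n_T = 1 − 0.5X.
With p_i = (n_i/n_T)P, K_p = p_A / (p_D^2).
Equating to 0.0544 atm^-1 and solving on 0 < X < 1: X = 0.204.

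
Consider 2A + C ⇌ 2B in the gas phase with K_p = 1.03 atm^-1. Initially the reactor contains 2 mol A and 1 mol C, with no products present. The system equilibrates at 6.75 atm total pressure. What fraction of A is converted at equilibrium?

X = 0.534

Let X = conversion of A (basis 2 mol A); extent of reaction ξ = X.
At extent ξ: n_A = 2 − 2X; n_C = 1 − X; n_B = 2X.
Summing: n_T = 3 − X.
With p_i = (n_i/n_T)P, K_p = p_B^2 / (p_A^2 p_C).
Equating to 1.03 atm^-1 and solving on 0 < X < 1: X = 0.534.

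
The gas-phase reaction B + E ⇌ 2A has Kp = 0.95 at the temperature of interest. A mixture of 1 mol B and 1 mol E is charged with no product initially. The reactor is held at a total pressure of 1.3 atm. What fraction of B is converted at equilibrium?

X = 0.328

Basis: 1 mol B initially; let X = conversion of B. Extent ξ = X.
At extent ξ: n_B = 1 − X; n_E = 1 − X; n_A = 2X.
Since Δν = 0, n_T = 2 throughout.
Mole fractions y_i = n_i/n_T; Kp = p_A^2 / (p_B p_E) with p_i = y_i·P.
This yields a degree-2 equation in X; solving on (0,1), X = 0.328.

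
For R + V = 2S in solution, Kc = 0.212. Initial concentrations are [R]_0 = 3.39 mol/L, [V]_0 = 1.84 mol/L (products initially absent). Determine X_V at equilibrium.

Let X = conversion of V; extent ξ = 1.84·X mol/L.
Concentrations: [R] = 3.39 − 1.84X; [V] = 1.84 − 1.84X; [S] = 3.68X.
Kc = [S]^2 / ([R] [V]).
Setting equal to 0.212 and solving for X on (0,1) gives X = 0.251.

X = 0.251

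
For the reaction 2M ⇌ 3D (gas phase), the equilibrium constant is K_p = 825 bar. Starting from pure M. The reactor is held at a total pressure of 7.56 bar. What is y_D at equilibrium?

Take 1 mol M as basis and let X be its fractional conversion, so ξ = 0.5X.
Mole table: n_M = 1 − X; n_D = 1.5X.
Summing: n_T = 1 + 0.5X.
With p_i = (n_i/n_T)P, K_p = p_D^3 / (p_M^2).
Equating to 825 bar and solving on 0 < X < 1: X = 0.879.
Then n_D = 1.32, n_T = 1.44, so y_D = 0.916.

y_D = 0.916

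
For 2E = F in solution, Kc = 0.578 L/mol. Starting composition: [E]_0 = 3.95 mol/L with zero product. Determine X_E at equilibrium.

X = 0.629

Let X = conversion of E; extent ξ = 3.95X/2 mol/L.
Concentrations: [E] = 3.95 − 3.95X; [F] = 1.98X.
Kc = [F] / ([E]^2).
Equating to 0.578 L/mol: the physical root is X = 0.629.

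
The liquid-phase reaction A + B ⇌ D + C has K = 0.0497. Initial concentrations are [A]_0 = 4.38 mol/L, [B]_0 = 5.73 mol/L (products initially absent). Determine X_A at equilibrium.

Let X = conversion of A; extent ξ = 4.38·X mol/L.
Concentrations: [A] = 4.38 − 4.38X; [B] = 5.73 − 4.38X; [D] = 4.38X; [C] = 4.38X.
K = [D] [C] / ([A] [B]).
Solving K = 0.0497 for X ∈ (0,1): X = 0.208.

X = 0.208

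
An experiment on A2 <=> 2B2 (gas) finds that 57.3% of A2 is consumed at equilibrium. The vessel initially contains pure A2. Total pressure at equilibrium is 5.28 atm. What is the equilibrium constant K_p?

K_p = 10.3 atm

Basis: 1 mol A2 initially; let X = conversion of A2. Extent ξ = X.
Moles: n_A2 = 1 − X; n_B2 = 2X.
Summing: n_T = 1 + X.
At X = 0.573: n_A2 = 0.427, n_B2 = 1.15, n_T = 1.57.
p_i = (n_i/n_T)·P. K_p = p_B2^2 / (p_A2) = 10.3 atm.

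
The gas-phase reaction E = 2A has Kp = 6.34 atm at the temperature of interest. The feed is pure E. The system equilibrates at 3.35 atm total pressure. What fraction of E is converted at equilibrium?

X = 0.567

Basis: 1 mol E initially; let X = conversion of E. Extent ξ = X.
Species balance: n_E = 1 − X; n_A = 2X.
Summing: n_T = 1 + X.
y_i = n_i/n_T, p_i = y_i·P. Kp = p_A^2 / (p_E).
Substituting and setting equal to 6.34 atm gives a polynomial in X; the root in (0,1) is X = 0.567.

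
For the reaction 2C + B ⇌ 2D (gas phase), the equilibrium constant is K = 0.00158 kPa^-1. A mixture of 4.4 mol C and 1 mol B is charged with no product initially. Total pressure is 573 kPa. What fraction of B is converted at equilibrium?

X = 0.509

Let X = conversion of B (basis 1 mol B); extent of reaction ξ = X.
Mole table: n_C = 4.4 − 2X; n_B = 1 − X; n_D = 2X.
Summing: n_T = 5.4 − X.
y_i = n_i/n_T, p_i = y_i·P. K = p_D^2 / (p_C^2 p_B).
Substituting and setting equal to 0.00158 kPa^-1 gives a polynomial in X; the root in (0,1) is X = 0.509.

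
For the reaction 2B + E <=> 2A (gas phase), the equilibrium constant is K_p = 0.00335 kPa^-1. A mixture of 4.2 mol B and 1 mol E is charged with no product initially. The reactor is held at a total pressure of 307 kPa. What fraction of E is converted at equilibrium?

Basis: 1 mol E initially; let X = conversion of E. Extent ξ = X.
Moles: n_B = 4.2 − 2X; n_E = 1 − X; n_A = 2X.
n_T = Σnᵢ = 5.2 − X.
y_i = n_i/n_T, p_i = y_i·P. K_p = p_A^2 / (p_B^2 p_E).
Setting this equal to 0.00335 kPa^-1 and taking the physical root (0 < X < 1) gives X = 0.516.

X = 0.516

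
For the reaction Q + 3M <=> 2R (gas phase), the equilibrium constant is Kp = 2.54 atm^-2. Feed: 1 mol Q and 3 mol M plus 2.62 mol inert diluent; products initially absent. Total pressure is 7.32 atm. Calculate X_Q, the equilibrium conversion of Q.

Basis: 1 mol Q initially; let X = conversion of Q. Extent ξ = X.
Moles: n_Q = 1 − X; n_M = 3 − 3X; n_R = 2X; n_I = 2.62 (inert).
Summing: n_T = 6.62 − 2X.
Mole fractions y_i = n_i/n_T; Kp = p_R^2 / (p_Q p_M^3) with p_i = y_i·P.
Equating to 2.54 atm^-2 and solving on 0 < X < 1: X = 0.660.

X = 0.660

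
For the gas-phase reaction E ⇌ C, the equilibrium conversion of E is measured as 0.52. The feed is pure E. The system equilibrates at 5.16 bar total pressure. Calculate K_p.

K_p = 1.08

Take 1 mol E as basis and let X be its fractional conversion, so ξ = X.
At extent ξ: n_E = 1 − X; n_C = X.
n_T stays at 1 (no change in mole number).
At X = 0.52: n_E = 0.48, n_C = 0.52, n_T = 1.
p_i = (n_i/n_T)·P. K_p = p_C / (p_E) = 1.08.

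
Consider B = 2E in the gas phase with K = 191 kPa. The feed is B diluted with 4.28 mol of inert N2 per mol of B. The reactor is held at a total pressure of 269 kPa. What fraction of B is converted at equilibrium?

Basis: 1 mol B initially; let X = conversion of B. Extent ξ = X.
Mole table: n_B = 1 − X; n_E = 2X; n_I = 4.28 (inert).
Summing: n_T = 5.28 + X.
With p_i = (n_i/n_T)P, K = p_E^2 / (p_B).
Equating to 191 kPa and solving on 0 < X < 1: X = 0.626.

X = 0.626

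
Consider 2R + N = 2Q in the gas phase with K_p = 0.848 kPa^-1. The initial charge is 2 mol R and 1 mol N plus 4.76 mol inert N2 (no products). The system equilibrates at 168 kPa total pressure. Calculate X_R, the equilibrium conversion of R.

Basis: 2 mol R initially; let X = conversion of R. Extent ξ = X.
At extent ξ: n_R = 2 − 2X; n_N = 1 − X; n_Q = 2X; n_I = 4.76 (inert).
Summing: n_T = 7.76 − X.
Mole fractions y_i = n_i/n_T; K_p = p_Q^2 / (p_R^2 p_N) with p_i = y_i·P.
Equating to 0.848 kPa^-1 and solving on 0 < X < 1: X = 0.708.

X = 0.708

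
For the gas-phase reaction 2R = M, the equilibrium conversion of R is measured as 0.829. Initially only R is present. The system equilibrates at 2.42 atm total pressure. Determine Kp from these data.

Basis: 1 mol R initially; let X = conversion of R. Extent ξ = 0.5X.
Mole table: n_R = 1 − X; n_M = 0.5X.
n_T = Σnᵢ = 1 − 0.5X.
At X = 0.829: n_R = 0.171, n_M = 0.414, n_T = 0.586.
p_i = (n_i/n_T)·P. Kp = p_M / (p_R^2) = 3.43 atm^-1.

Kp = 3.43 atm^-1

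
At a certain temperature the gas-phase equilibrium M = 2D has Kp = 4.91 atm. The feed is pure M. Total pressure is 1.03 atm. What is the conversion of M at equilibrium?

Basis: 1 mol M initially; let X = conversion of M. Extent ξ = X.
Mole table: n_M = 1 − X; n_D = 2X.
n_T = Σnᵢ = 1 + X.
Mole fractions y_i = n_i/n_T; Kp = p_D^2 / (p_M) with p_i = y_i·P.
Setting this equal to 4.91 atm and taking the physical root (0 < X < 1) gives X = 0.737.

X = 0.737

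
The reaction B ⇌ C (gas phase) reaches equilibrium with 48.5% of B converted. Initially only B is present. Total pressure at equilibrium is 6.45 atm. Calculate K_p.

Let X = conversion of B (basis 1 mol B); extent of reaction ξ = X.
Species balance: n_B = 1 − X; n_C = X.
n_T stays at 1 (no change in mole number).
At X = 0.485: n_B = 0.515, n_C = 0.485, n_T = 1.
p_i = (n_i/n_T)·P. K_p = p_C / (p_B) = 0.942.

K_p = 0.942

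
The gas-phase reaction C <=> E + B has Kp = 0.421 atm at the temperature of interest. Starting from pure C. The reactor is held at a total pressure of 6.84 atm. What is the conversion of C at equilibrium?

X = 0.241

Take 1 mol C as basis and let X be its fractional conversion, so ξ = X.
Mole table: n_C = 1 − X; n_E = X; n_B = X.
Total moles n_T = 1 + X.
With p_i = (n_i/n_T)P, Kp = p_E p_B / (p_C).
Equating to 0.421 atm and solving on 0 < X < 1: X = 0.241.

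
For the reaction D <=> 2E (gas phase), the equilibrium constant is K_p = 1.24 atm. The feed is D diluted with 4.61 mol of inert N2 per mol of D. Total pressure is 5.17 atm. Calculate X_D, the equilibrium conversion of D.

Basis: 1 mol D initially; let X = conversion of D. Extent ξ = X.
At extent ξ: n_D = 1 − X; n_E = 2X; n_I = 4.61 (inert).
Summing: n_T = 5.61 + X.
With p_i = (n_i/n_T)P, K_p = p_E^2 / (p_D).
Equating to 1.24 atm and solving on 0 < X < 1: X = 0.448.

X = 0.448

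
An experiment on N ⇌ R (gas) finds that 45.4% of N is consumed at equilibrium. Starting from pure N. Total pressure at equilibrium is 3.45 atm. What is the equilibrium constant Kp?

Let X = conversion of N (basis 1 mol N); extent of reaction ξ = X.
Mole table: n_N = 1 − X; n_R = X.
n_T stays at 1 (no change in mole number).
At X = 0.454: n_N = 0.546, n_R = 0.454, n_T = 1.
p_i = (n_i/n_T)·P. Kp = p_R / (p_N) = 0.832.

Kp = 0.832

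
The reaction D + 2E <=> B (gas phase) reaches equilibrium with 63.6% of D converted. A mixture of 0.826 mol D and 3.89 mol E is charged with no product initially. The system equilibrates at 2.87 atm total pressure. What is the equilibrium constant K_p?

Basis: 0.826 mol D initially; let X = conversion of D. Extent ξ = 0.826X.
Mole table: n_D = 0.826 − 0.826X; n_E = 3.89 − 1.65X; n_B = 0.826X.
Total moles n_T = 4.72 − 1.65X.
At X = 0.636: n_D = 0.301, n_E = 2.84, n_B = 0.525, n_T = 3.67.
p_i = (n_i/n_T)·P. K_p = p_B / (p_D p_E^2) = 0.353 atm^-2.

K_p = 0.353 atm^-2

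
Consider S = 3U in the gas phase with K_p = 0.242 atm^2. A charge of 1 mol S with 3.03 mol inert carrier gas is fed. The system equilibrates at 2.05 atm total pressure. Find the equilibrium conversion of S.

Let X = conversion of S (basis 1 mol S); extent of reaction ξ = X.
Mole table: n_S = 1 − X; n_U = 3X; n_I = 3.03 (inert).
n_T = Σnᵢ = 4.03 + 2X.
y_i = n_i/n_T, p_i = y_i·P. K_p = p_U^3 / (p_S).
Setting this equal to 0.242 atm^2 and taking the physical root (0 < X < 1) gives X = 0.316.

X = 0.316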